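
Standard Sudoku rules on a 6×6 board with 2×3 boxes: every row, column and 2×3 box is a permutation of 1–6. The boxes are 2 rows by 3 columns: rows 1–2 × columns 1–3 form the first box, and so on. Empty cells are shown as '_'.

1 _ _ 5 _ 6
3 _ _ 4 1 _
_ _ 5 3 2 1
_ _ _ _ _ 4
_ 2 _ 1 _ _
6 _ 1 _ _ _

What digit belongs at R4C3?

3

R1C2 = 4: row 1 has {1,5,6}; col 2 has {2}; box has {1,3} → only 4 remains.
R1C3 = 2: row 1 has {1,4,5,6}; col 3 has {1,5}; box has {1,3,4} → only 2 remains.
R1C5 = 3: row 1 has {1,2,4,5,6}; col 5 has {1,2}; box has {1,4,5,6} → only 3 remains.
R2C3 = 6: row 2 has {1,3,4}; col 3 has {1,2,5}; box has {1,2,3,4} → only 6 remains.
R2C6 = 2: row 2 has {1,3,4,6}; col 6 has {1,4,6}; box has {1,3,4,5,6} → only 2 remains.
R3C1 = 4: row 3 has {1,2,3,5}; col 1 has {1,3,6}; box has {5} → only 4 remains.
R3C2 = 6: row 3 has {1,2,3,4,5}; col 2 has {2,4}; box has {4,5} → only 6 remains.
R4C1 = 2: row 4 has {4}; col 1 has {1,3,4,6}; box has {4,5,6} → only 2 remains.
R4C3 = 3: row 4 has {2,4}; col 3 has {1,2,5,6}; box has {2,4,5,6} → only 3 remains.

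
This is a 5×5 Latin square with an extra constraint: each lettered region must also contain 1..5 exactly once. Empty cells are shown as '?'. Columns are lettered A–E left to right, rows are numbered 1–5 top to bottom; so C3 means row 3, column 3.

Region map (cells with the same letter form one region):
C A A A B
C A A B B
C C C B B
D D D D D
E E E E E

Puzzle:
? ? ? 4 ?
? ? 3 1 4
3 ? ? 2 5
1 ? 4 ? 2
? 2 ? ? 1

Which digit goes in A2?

E1 = 3 (sole candidate).
B2 = 5 (sole candidate).
C3 = 1 (sole candidate).
B4 = 3 (sole candidate).
D4 = 5 (sole candidate).
C5 = 5 (sole candidate).
D5 = 3 (sole candidate).
B1 = 1 (sole candidate).
C1 = 2 (sole candidate).
A2 = 2: row 2 has {1,3,4,5}; col 1 has {1,3}; region has {1,3} → only 2 remains.

2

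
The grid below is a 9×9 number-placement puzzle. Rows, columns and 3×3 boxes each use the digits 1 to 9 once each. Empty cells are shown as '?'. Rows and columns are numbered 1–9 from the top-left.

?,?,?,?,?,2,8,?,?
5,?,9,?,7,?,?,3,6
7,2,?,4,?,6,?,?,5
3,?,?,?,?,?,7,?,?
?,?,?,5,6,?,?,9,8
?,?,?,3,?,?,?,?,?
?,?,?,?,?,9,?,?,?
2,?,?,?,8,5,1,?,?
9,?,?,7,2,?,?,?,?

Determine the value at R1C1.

1

R3C7 = 9: row 3 has {2,4,5,6,7}; col 7 has {1,7,8}; box has {3,5,6,8} → only 9 remains.
R3C8 = 1: row 3 has {2,4,5,6,7,9}; col 8 has {3,9}; box has {3,5,6,8,9} → only 1 remains.
R8C4 = 6: row 8 has {1,2,5,8}; col 4 has {3,4,5,7}; box has {2,5,7,8,9} → only 6 remains.
R3C5 = 3: row 3 has {1,2,4,5,6,7,9}; col 5 has {2,6,7,8}; box has {2,4,6,7} → only 3 remains.
R7C4 = 1: row 7 has {9}; col 4 has {3,4,5,6,7}; box has {2,5,6,7,8,9} → only 1 remains.
R7C5 = 4: row 7 has {1,9}; col 5 has {2,3,6,7,8}; box has {1,2,5,6,7,8,9} → only 4 remains.
R9C6 = 3: row 9 has {2,7,9}; col 6 has {2,5,6,9}; box has {1,2,4,5,6,7,8,9} → only 3 remains.
R9C9 = 4: row 9 has {2,3,7,9}; col 9 has {5,6,8}; box has {1} → only 4 remains.
R1C4 = 9: row 1 has {2,8}; col 4 has {1,3,4,5,6,7}; box has {2,3,4,6,7} → only 9 remains.
R1C9 = 7: row 1 has {2,8,9}; col 9 has {4,5,6,8}; box has {1,3,5,6,8,9} → only 7 remains.
R2C4 = 8: row 2 has {3,5,6,7,9}; col 4 has {1,3,4,5,6,7,9}; box has {2,3,4,6,7,9} → only 8 remains.
R2C6 = 1: row 2 has {3,5,6,7,8,9}; col 6 has {2,3,5,6,9}; box has {2,3,4,6,7,8,9} → only 1 remains.
R3C3 = 8: row 3 has {1,2,3,4,5,6,7,9}; col 3 has {9}; box has {2,5,7,9} → only 8 remains.
R4C4 = 2: row 4 has {3,7}; col 4 has {1,3,4,5,6,7,8,9}; box has {3,5,6} → only 2 remains.
R4C9 = 1: row 4 has {2,3,7}; col 9 has {4,5,6,7,8}; box has {7,8,9} → only 1 remains.
R6C9 = 2: row 6 has {3}; col 9 has {1,4,5,6,7,8}; box has {1,7,8,9} → only 2 remains.
R7C9 = 3: row 7 has {1,4,9}; col 9 has {1,2,4,5,6,7,8}; box has {1,4} → only 3 remains.
R8C8 = 7: row 8 has {1,2,5,6,8}; col 8 has {1,3,9}; box has {1,3,4} → only 7 remains.
R8C9 = 9: row 8 has {1,2,5,6,7,8}; col 9 has {1,2,3,4,5,6,7,8}; box has {1,3,4,7} → only 9 remains.
R1C5 = 5: row 1 has {2,7,8,9}; col 5 has {2,3,4,6,7,8}; box has {1,2,3,4,6,7,8,9} → only 5 remains.
R1C8 = 4: row 1 has {2,5,7,8,9}; col 8 has {1,3,7,9}; box has {1,3,5,6,7,8,9} → only 4 remains.
R2C2 = 4: row 2 has {1,3,5,6,7,8,9}; col 2 has {2}; box has {2,5,7,8,9} → only 4 remains.
R2C7 = 2: row 2 has {1,3,4,5,6,7,8,9}; col 7 has {1,7,8,9}; box has {1,3,4,5,6,7,8,9} → only 2 remains.
R4C5 = 9: row 4 has {1,2,3,7}; col 5 has {2,3,4,5,6,7,8}; box has {2,3,5,6} → only 9 remains.
R6C5 = 1: row 6 has {2,3}; col 5 has {2,3,4,5,6,7,8,9}; box has {2,3,5,6,9} → only 1 remains.
R8C2 = 3: row 8 has {1,2,5,6,7,8,9}; col 2 has {2,4}; box has {2,9} → only 3 remains.
R8C3 = 4: row 8 has {1,2,3,5,6,7,8,9}; col 3 has {8,9}; box has {2,3,9} → only 4 remains.
R1C3 = 3: in row 1, 3 can only go here (every other open cell in that row sees a 3).
R4C6 = 4: in row 4, 4 can only go here (every other open cell in that row sees a 4).
R5C6 = 7: row 5 has {5,6,8,9}; col 6 has {1,2,3,4,5,6,9}; box has {1,2,3,4,5,6,9} → only 7 remains.
R6C6 = 8: row 6 has {1,2,3}; col 6 has {1,2,3,4,5,6,7,9}; box has {1,2,3,4,5,6,7,9} → only 8 remains.
R5C2 = 1: row 5 has {5,6,7,8,9}; col 2 has {2,3,4}; box has {3} → only 1 remains.
R5C3 = 2: row 5 has {1,5,6,7,8,9}; col 3 has {3,4,8,9}; box has {1,3} → only 2 remains.
R1C2 = 6: row 1 has {2,3,4,5,7,8,9}; col 2 has {1,2,3,4}; box has {2,3,4,5,7,8,9} → only 6 remains.
R5C1 = 4: row 5 has {1,2,5,6,7,8,9}; col 1 has {2,3,5,7,9}; box has {1,2,3} → only 4 remains.
R5C7 = 3: row 5 has {1,2,4,5,6,7,8,9}; col 7 has {1,2,7,8,9}; box has {1,2,7,8,9} → only 3 remains.
R6C1 = 6: row 6 has {1,2,3,8}; col 1 has {2,3,4,5,7,9}; box has {1,2,3,4} → only 6 remains.
R6C8 = 5: row 6 has {1,2,3,6,8}; col 8 has {1,3,4,7,9}; box has {1,2,3,7,8,9} → only 5 remains.
R7C1 = 8: row 7 has {1,3,4,9}; col 1 has {2,3,4,5,6,7,9}; box has {2,3,4,9} → only 8 remains.
R9C2 = 5: row 9 has {2,3,4,7,9}; col 2 has {1,2,3,4,6}; box has {2,3,4,8,9} → only 5 remains.
R9C7 = 6: row 9 has {2,3,4,5,7,9}; col 7 has {1,2,3,7,8,9}; box has {1,3,4,7,9} → only 6 remains.
R9C8 = 8: row 9 has {2,3,4,5,6,7,9}; col 8 has {1,3,4,5,7,9}; box has {1,3,4,6,7,9} → only 8 remains.
R1C1 = 1: row 1 has {2,3,4,5,6,7,8,9}; col 1 has {2,3,4,5,6,7,8,9}; box has {2,3,4,5,6,7,8,9} → only 1 remains.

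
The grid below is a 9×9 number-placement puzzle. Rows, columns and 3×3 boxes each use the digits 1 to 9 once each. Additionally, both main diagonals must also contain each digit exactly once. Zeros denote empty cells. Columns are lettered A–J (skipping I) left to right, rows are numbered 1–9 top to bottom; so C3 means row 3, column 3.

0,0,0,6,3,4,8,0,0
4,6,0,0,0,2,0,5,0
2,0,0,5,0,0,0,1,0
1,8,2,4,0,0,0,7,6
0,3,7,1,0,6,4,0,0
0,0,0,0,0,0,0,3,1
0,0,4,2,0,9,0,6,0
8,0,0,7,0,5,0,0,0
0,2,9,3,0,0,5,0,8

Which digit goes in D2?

9

C3 = 3: row 3 has {1,2,5}; col 3 has {2,4,7,9}; box has {2,4,6}; main diagonal has {4,6,8} → only 3 remains.
F4 = 3: row 4 has {1,2,4,6,7,8}; col 6 has {2,4,5,6,9}; box has {1,4,6}; anti-diagonal has {4,5} → only 3 remains.
G4 = 9: row 4 has {1,2,3,4,6,7,8}; col 7 has {4,5,8}; box has {1,3,4,6,7} → only 9 remains.
F6 = 7: row 6 has {1,3}; col 6 has {2,3,4,5,6,9}; box has {1,3,4,6}; main diagonal has {3,4,6,8} → only 7 remains.
G6 = 2: row 6 has {1,3,7}; col 7 has {4,5,8,9}; box has {1,3,4,6,7,9} → only 2 remains.
G7 = 1: row 7 has {2,4,6,9}; col 7 has {2,4,5,8,9}; box has {5,6,8}; main diagonal has {3,4,6,7,8} → only 1 remains.
B8 = 1: row 8 has {5,7,8}; col 2 has {2,3,6,8}; box has {2,4,8,9}; anti-diagonal has {3,4,5} → only 1 remains.
C8 = 6: row 8 has {1,5,7,8}; col 3 has {2,3,4,7,9}; box has {1,2,4,8,9} → only 6 remains.
E8 = 4: row 8 has {1,5,6,7,8}; col 5 has {3}; box has {2,3,5,7,9} → only 4 remains.
G8 = 3: row 8 has {1,4,5,6,7,8}; col 7 has {1,2,4,5,8,9}; box has {1,5,6,8} → only 3 remains.
A9 = 7: row 9 has {2,3,5,8,9}; col 1 has {1,2,4,8}; box has {1,2,4,6,8,9}; anti-diagonal has {1,3,4,5} → only 7 remains.
F9 = 1: row 9 has {2,3,5,7,8,9}; col 6 has {2,3,4,5,6,7,9}; box has {2,3,4,5,7,9} → only 1 remains.
H9 = 4: row 9 has {1,2,3,5,7,8,9}; col 8 has {1,3,5,6,7}; box has {1,3,5,6,8} → only 4 remains.
G2 = 7: row 2 has {2,4,5,6}; col 7 has {1,2,3,4,5,8,9}; box has {1,5,8} → only 7 remains.
F3 = 8: row 3 has {1,2,3,5}; col 6 has {1,2,3,4,5,6,7,9}; box has {2,3,4,5,6} → only 8 remains.
G3 = 6: row 3 has {1,2,3,5,8}; col 7 has {1,2,3,4,5,7,8,9}; box has {1,5,7,8}; anti-diagonal has {1,3,4,5,7} → only 6 remains.
E4 = 5: row 4 has {1,2,3,4,6,7,8,9}; col 5 has {3,4}; box has {1,3,4,6,7} → only 5 remains.
H5 = 8: row 5 has {1,3,4,6,7}; col 8 has {1,3,4,5,6,7}; box has {1,2,3,4,6,7,9} → only 8 remains.
J5 = 5: row 5 has {1,3,4,6,7,8}; col 9 has {1,6,8}; box has {1,2,3,4,6,7,8,9} → only 5 remains.
C6 = 5: row 6 has {1,2,3,7}; col 3 has {2,3,4,6,7,9}; box has {1,2,3,7,8} → only 5 remains.
B7 = 5: row 7 has {1,2,4,6,9}; col 2 has {1,2,3,6,8}; box has {1,2,4,6,7,8,9} → only 5 remains.
E7 = 8: row 7 has {1,2,4,5,6,9}; col 5 has {3,4,5}; box has {1,2,3,4,5,7,9} → only 8 remains.
J7 = 7: row 7 has {1,2,4,5,6,8,9}; col 9 has {1,5,6,8}; box has {1,3,4,5,6,8} → only 7 remains.
E9 = 6: row 9 has {1,2,3,4,5,7,8,9}; col 5 has {3,4,5,8}; box has {1,2,3,4,5,7,8,9} → only 6 remains.
C1 = 1: row 1 has {3,4,6,8}; col 3 has {2,3,4,5,6,7,9}; box has {2,3,4,6} → only 1 remains.
C2 = 8: row 2 has {2,4,5,6,7}; col 3 has {1,2,3,4,5,6,7,9}; box has {1,2,3,4,6} → only 8 remains.
D2 = 9: row 2 has {2,4,5,6,7,8}; col 4 has {1,2,3,4,5,6,7}; box has {2,3,4,5,6,8} → only 9 remains.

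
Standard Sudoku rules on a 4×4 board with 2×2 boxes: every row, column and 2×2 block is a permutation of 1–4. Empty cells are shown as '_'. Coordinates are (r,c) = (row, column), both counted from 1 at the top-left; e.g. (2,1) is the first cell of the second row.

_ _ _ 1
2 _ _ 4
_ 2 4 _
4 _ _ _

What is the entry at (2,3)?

3

(1,1) = 3 (sole candidate).
(1,2) = 4 (sole candidate).
(1,3) = 2 (sole candidate).
(2,2) = 1 (sole candidate).
(2,3) = 3: row 2 has {1,2,4}; col 3 has {2,4}; box has {1,2,4} → only 3 remains.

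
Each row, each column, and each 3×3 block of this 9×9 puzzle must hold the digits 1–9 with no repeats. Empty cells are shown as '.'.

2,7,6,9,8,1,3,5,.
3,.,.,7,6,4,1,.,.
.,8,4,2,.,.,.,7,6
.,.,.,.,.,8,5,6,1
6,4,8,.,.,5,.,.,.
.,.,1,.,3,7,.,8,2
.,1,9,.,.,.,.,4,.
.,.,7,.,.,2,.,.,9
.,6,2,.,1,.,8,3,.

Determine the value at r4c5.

9

r1c9 = 4 (sole candidate).
r2c3 = 5 (sole candidate).
r2c9 = 8 (sole candidate).
r3c5 = 5 (sole candidate).
r3c6 = 3 (sole candidate).
r3c7 = 9 (sole candidate).
r4c3 = 3 (sole candidate).
r4c4 = 4 (sole candidate).
r5c4 = 1 (sole candidate).
r5c7 = 7 (sole candidate).
r5c8 = 9 (sole candidate).
r5c9 = 3 (sole candidate).
r6c4 = 6 (sole candidate).
r6c7 = 4 (sole candidate).
r7c5 = 7 (sole candidate).
r7c6 = 6 (sole candidate).
r7c7 = 2 (sole candidate).
r7c9 = 5 (sole candidate).
r8c5 = 4 (sole candidate).
r8c7 = 6 (sole candidate).
r8c8 = 1 (sole candidate).
r9c4 = 5 (sole candidate).
r9c6 = 9 (sole candidate).
r9c9 = 7 (sole candidate).
r2c2 = 9 (sole candidate).
r2c8 = 2 (sole candidate).
r3c1 = 1 (sole candidate).
r4c2 = 2 (sole candidate).
r4c5 = 9: row 4 has {1,2,3,4,5,6,8}; col 5 has {1,3,4,5,6,7,8}; box has {1,3,4,5,6,7,8} → only 9 remains.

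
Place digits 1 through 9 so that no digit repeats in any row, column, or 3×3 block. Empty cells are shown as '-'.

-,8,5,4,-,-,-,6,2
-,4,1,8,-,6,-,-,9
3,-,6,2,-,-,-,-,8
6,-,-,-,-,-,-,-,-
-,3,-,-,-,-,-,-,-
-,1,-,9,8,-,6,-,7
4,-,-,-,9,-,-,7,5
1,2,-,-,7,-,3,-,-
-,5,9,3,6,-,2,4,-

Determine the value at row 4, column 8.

row 7, column 2 = 6: row 7 has {4,5,7,9}; col 2 has {1,2,3,4,5,8}; box has {1,2,4,5,9} → only 6 remains.
row 7, column 4 = 1: row 7 has {4,5,6,7,9}; col 4 has {2,3,4,8,9}; box has {3,6,7,9} → only 1 remains.
row 7, column 7 = 8: row 7 has {1,4,5,6,7,9}; col 7 has {2,3,6}; box has {2,3,4,5,7} → only 8 remains.
row 8, column 3 = 8: row 8 has {1,2,3,7}; col 3 has {1,5,6,9}; box has {1,2,4,5,6,9} → only 8 remains.
row 8, column 4 = 5: row 8 has {1,2,3,7,8}; col 4 has {1,2,3,4,8,9}; box has {1,3,6,7,9} → only 5 remains.
row 8, column 6 = 4: row 8 has {1,2,3,5,7,8}; col 6 has {6}; box has {1,3,5,6,7,9} → only 4 remains.
row 8, column 8 = 9: row 8 has {1,2,3,4,5,7,8}; col 8 has {4,6,7}; box has {2,3,4,5,7,8} → only 9 remains.
row 8, column 9 = 6: row 8 has {1,2,3,4,5,7,8,9}; col 9 has {2,5,7,8,9}; box has {2,3,4,5,7,8,9} → only 6 remains.
row 9, column 1 = 7: row 9 has {2,3,4,5,6,9}; col 1 has {1,3,4,6}; box has {1,2,4,5,6,8,9} → only 7 remains.
row 9, column 6 = 8: row 9 has {2,3,4,5,6,7,9}; col 6 has {4,6}; box has {1,3,4,5,6,7,9} → only 8 remains.
row 9, column 9 = 1: row 9 has {2,3,4,5,6,7,8,9}; col 9 has {2,5,6,7,8,9}; box has {2,3,4,5,6,7,8,9} → only 1 remains.
row 1, column 1 = 9: row 1 has {2,4,5,6,8}; col 1 has {1,3,4,6,7}; box has {1,3,4,5,6,8} → only 9 remains.
row 2, column 1 = 2: row 2 has {1,4,6,8,9}; col 1 has {1,3,4,6,7,9}; box has {1,3,4,5,6,8,9} → only 2 remains.
row 3, column 2 = 7: row 3 has {2,3,6,8}; col 2 has {1,2,3,4,5,6,8}; box has {1,2,3,4,5,6,8,9} → only 7 remains.
row 4, column 2 = 9: row 4 has {6}; col 2 has {1,2,3,4,5,6,7,8}; box has {1,3,6} → only 9 remains.
row 4, column 4 = 7: row 4 has {6,9}; col 4 has {1,2,3,4,5,8,9}; box has {8,9} → only 7 remains.
row 5, column 4 = 6: row 5 has {3}; col 4 has {1,2,3,4,5,7,8,9}; box has {7,8,9} → only 6 remains.
row 5, column 9 = 4: row 5 has {3,6}; col 9 has {1,2,5,6,7,8,9}; box has {6,7} → only 4 remains.
row 6, column 1 = 5: row 6 has {1,6,7,8,9}; col 1 has {1,2,3,4,6,7,9}; box has {1,3,6,9} → only 5 remains.
row 7, column 3 = 3: row 7 has {1,4,5,6,7,8,9}; col 3 has {1,5,6,8,9}; box has {1,2,4,5,6,7,8,9} → only 3 remains.
row 7, column 6 = 2: row 7 has {1,3,4,5,6,7,8,9}; col 6 has {4,6,8}; box has {1,3,4,5,6,7,8,9} → only 2 remains.
row 4, column 9 = 3: row 4 has {6,7,9}; col 9 has {1,2,4,5,6,7,8,9}; box has {4,6,7} → only 3 remains.
row 5, column 1 = 8: row 5 has {3,4,6}; col 1 has {1,2,3,4,5,6,7,9}; box has {1,3,5,6,9} → only 8 remains.
row 6, column 6 = 3: row 6 has {1,5,6,7,8,9}; col 6 has {2,4,6,8}; box has {6,7,8,9} → only 3 remains.
row 6, column 8 = 2: row 6 has {1,3,5,6,7,8,9}; col 8 has {4,6,7,9}; box has {3,4,6,7} → only 2 remains.
row 6, column 3 = 4: row 6 has {1,2,3,5,6,7,8,9}; col 3 has {1,3,5,6,8,9}; box has {1,3,5,6,8,9} → only 4 remains.
row 4, column 3 = 2: row 4 has {3,6,7,9}; col 3 has {1,3,4,5,6,8,9}; box has {1,3,4,5,6,8,9} → only 2 remains.
row 5, column 3 = 7: row 5 has {3,4,6,8}; col 3 has {1,2,3,4,5,6,8,9}; box has {1,2,3,4,5,6,8,9} → only 7 remains.
row 1, column 5 = 3: in row 1, 3 can only go here (every other open cell in that row sees a 3).
row 2, column 5 = 5: row 2 has {1,2,4,6,8,9}; col 5 has {3,6,7,8,9}; box has {2,3,4,6,8} → only 5 remains.
row 2, column 7 = 7: row 2 has {1,2,4,5,6,8,9}; col 7 has {2,3,6,8}; box has {2,6,8,9} → only 7 remains.
row 2, column 8 = 3: row 2 has {1,2,4,5,6,7,8,9}; col 8 has {2,4,6,7,9}; box has {2,6,7,8,9} → only 3 remains.
row 3, column 5 = 1: row 3 has {2,3,6,7,8}; col 5 has {3,5,6,7,8,9}; box has {2,3,4,5,6,8} → only 1 remains.
row 3, column 6 = 9: row 3 has {1,2,3,6,7,8}; col 6 has {2,3,4,6,8}; box has {1,2,3,4,5,6,8} → only 9 remains.
row 3, column 8 = 5: row 3 has {1,2,3,6,7,8,9}; col 8 has {2,3,4,6,7,9}; box has {2,3,6,7,8,9} → only 5 remains.
row 4, column 5 = 4: row 4 has {2,3,6,7,9}; col 5 has {1,3,5,6,7,8,9}; box has {3,6,7,8,9} → only 4 remains.
row 5, column 5 = 2: row 5 has {3,4,6,7,8}; col 5 has {1,3,4,5,6,7,8,9}; box has {3,4,6,7,8,9} → only 2 remains.
row 5, column 8 = 1: row 5 has {2,3,4,6,7,8}; col 8 has {2,3,4,5,6,7,9}; box has {2,3,4,6,7} → only 1 remains.
row 1, column 6 = 7: row 1 has {2,3,4,5,6,8,9}; col 6 has {2,3,4,6,8,9}; box has {1,2,3,4,5,6,8,9} → only 7 remains.
row 1, column 7 = 1: row 1 has {2,3,4,5,6,7,8,9}; col 7 has {2,3,6,7,8}; box has {2,3,5,6,7,8,9} → only 1 remains.
row 3, column 7 = 4: row 3 has {1,2,3,5,6,7,8,9}; col 7 has {1,2,3,6,7,8}; box has {1,2,3,5,6,7,8,9} → only 4 remains.
row 4, column 7 = 5: row 4 has {2,3,4,6,7,9}; col 7 has {1,2,3,4,6,7,8}; box has {1,2,3,4,6,7} → only 5 remains.
row 4, column 8 = 8: row 4 has {2,3,4,5,6,7,9}; col 8 has {1,2,3,4,5,6,7,9}; box has {1,2,3,4,5,6,7} → only 8 remains.

8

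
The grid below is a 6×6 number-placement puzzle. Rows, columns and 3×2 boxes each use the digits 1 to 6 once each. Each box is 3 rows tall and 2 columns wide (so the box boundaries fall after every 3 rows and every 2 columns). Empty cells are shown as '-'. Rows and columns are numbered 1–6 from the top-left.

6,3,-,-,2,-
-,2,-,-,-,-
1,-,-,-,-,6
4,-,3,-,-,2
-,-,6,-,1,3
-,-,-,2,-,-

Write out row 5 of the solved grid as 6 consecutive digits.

256413

R2C1 = 5: row 2 has {2}; col 1 has {1,4,6}; box has {1,2,3,6} → only 5 remains.
R3C2 = 4: row 3 has {1,6}; col 2 has {2,3}; box has {1,2,3,5,6} → only 4 remains.
R5C1 = 2: row 5 has {1,3,6}; col 1 has {1,4,5,6}; box has {4} → only 2 remains.
R5C2 = 5: row 5 has {1,2,3,6}; col 2 has {2,3,4}; box has {2,4} → only 5 remains.
R5C4 = 4: row 5 has {1,2,3,5,6}; col 4 has {2}; box has {2,3,6} → only 4 remains.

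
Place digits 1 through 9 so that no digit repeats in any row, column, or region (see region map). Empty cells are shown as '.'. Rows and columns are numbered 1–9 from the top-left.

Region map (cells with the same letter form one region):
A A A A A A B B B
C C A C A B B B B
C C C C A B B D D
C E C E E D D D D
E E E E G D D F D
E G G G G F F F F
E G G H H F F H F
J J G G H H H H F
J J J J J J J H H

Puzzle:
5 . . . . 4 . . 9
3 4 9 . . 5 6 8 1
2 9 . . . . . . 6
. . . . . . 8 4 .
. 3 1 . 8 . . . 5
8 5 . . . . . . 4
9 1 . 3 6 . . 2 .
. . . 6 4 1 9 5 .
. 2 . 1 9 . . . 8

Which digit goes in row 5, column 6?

row 2, column 4 = 7: row 2 has {1,3,4,5,6,8,9}; col 4 has {1,3,6}; region has {2,3,4,9} → only 7 remains.
row 2, column 5 = 2: row 2 has {1,3,4,5,6,7,8,9}; col 5 has {4,6,8,9}; region has {4,5,9} → only 2 remains.
row 7, column 9 = 7: row 7 has {1,2,3,6,9}; col 9 has {1,4,5,6,8,9}; region has {4} → only 7 remains.
row 8, column 1 = 7: row 8 has {1,4,5,6,9}; col 1 has {2,3,5,8,9}; region has {1,2,9} → only 7 remains.
row 8, column 2 = 8: row 8 has {1,4,5,6,7,9}; col 2 has {1,2,3,4,5,9}; region has {1,2,7,9} → only 8 remains.
row 9, column 8 = 7: row 9 has {1,2,8,9}; col 8 has {2,4,5,8}; region has {1,2,3,4,5,6,8,9} → only 7 remains.
row 1, column 4 = 8: row 1 has {4,5,9}; col 4 has {1,3,6,7}; region has {2,4,5,9} → only 8 remains.
row 1, column 8 = 3: row 1 has {4,5,8,9}; col 8 has {2,4,5,7,8}; region has {1,5,6,8,9} → only 3 remains.
row 3, column 4 = 5: row 3 has {2,6,9}; col 4 has {1,3,6,7,8}; region has {2,3,4,7,9} → only 5 remains.
row 3, column 6 = 7: row 3 has {2,5,6,9}; col 6 has {1,4,5}; region has {1,3,5,6,8,9} → only 7 remains.
row 3, column 7 = 4: row 3 has {2,5,6,7,9}; col 7 has {6,8,9}; region has {1,3,5,6,7,8,9} → only 4 remains.
row 3, column 8 = 1: row 3 has {2,4,5,6,7,9}; col 8 has {2,3,4,5,7,8}; region has {4,5,6,8} → only 1 remains.
row 4, column 3 = 6: row 4 has {4,8}; col 3 has {1,9}; region has {2,3,4,5,7,9} → only 6 remains.
row 4, column 4 = 2: row 4 has {4,6,8}; col 4 has {1,3,5,6,7,8}; region has {1,3,8,9} → only 2 remains.
row 4, column 9 = 3: row 4 has {2,4,6,8}; col 9 has {1,4,5,6,7,8,9}; region has {1,4,5,6,8} → only 3 remains.
row 5, column 4 = 4: row 5 has {1,3,5,8}; col 4 has {1,2,3,5,6,7,8}; region has {1,2,3,8,9} → only 4 remains.
row 6, column 4 = 9: row 6 has {4,5,8}; col 4 has {1,2,3,4,5,6,7,8}; region has {1,5,6,8} → only 9 remains.
row 6, column 8 = 6: row 6 has {4,5,8,9}; col 8 has {1,2,3,4,5,7,8}; region has {4,7} → only 6 remains.
row 7, column 3 = 4: row 7 has {1,2,3,6,7,9}; col 3 has {1,6,9}; region has {1,5,6,8,9} → only 4 remains.
row 7, column 6 = 8: row 7 has {1,2,3,4,6,7,9}; col 6 has {1,4,5,7}; region has {4,6,7} → only 8 remains.
row 7, column 7 = 5: row 7 has {1,2,3,4,6,7,8,9}; col 7 has {4,6,8,9}; region has {4,6,7,8} → only 5 remains.
row 8, column 9 = 2: row 8 has {1,4,5,6,7,8,9}; col 9 has {1,3,4,5,6,7,8,9}; region has {4,5,6,7,8} → only 2 remains.
row 9, column 7 = 3: row 9 has {1,2,7,8,9}; col 7 has {4,5,6,8,9}; region has {1,2,7,8,9} → only 3 remains.
row 1, column 3 = 7: row 1 has {3,4,5,8,9}; col 3 has {1,4,6,9}; region has {2,4,5,8,9} → only 7 remains.
row 1, column 5 = 1: row 1 has {3,4,5,7,8,9}; col 5 has {2,4,6,8,9}; region has {2,4,5,7,8,9} → only 1 remains.
row 1, column 7 = 2: row 1 has {1,3,4,5,7,8,9}; col 7 has {3,4,5,6,8,9}; region has {1,3,4,5,6,7,8,9} → only 2 remains.
row 3, column 3 = 8: row 3 has {1,2,4,5,6,7,9}; col 3 has {1,4,6,7,9}; region has {2,3,4,5,6,7,9} → only 8 remains.
row 3, column 5 = 3: row 3 has {1,2,4,5,6,7,8,9}; col 5 has {1,2,4,6,8,9}; region has {1,2,4,5,7,8,9} → only 3 remains.
row 4, column 1 = 1: row 4 has {2,3,4,6,8}; col 1 has {2,3,5,7,8,9}; region has {2,3,4,5,6,7,8,9} → only 1 remains.
row 4, column 2 = 7: row 4 has {1,2,3,4,6,8}; col 2 has {1,2,3,4,5,8,9}; region has {1,2,3,4,8,9} → only 7 remains.
row 4, column 5 = 5: row 4 has {1,2,3,4,6,7,8}; col 5 has {1,2,3,4,6,8,9}; region has {1,2,3,4,7,8,9} → only 5 remains.
row 4, column 6 = 9: row 4 has {1,2,3,4,5,6,7,8}; col 6 has {1,4,5,7,8}; region has {1,3,4,5,6,8} → only 9 remains.
row 5, column 1 = 6: row 5 has {1,3,4,5,8}; col 1 has {1,2,3,5,7,8,9}; region has {1,2,3,4,5,7,8,9} → only 6 remains.
row 5, column 6 = 2: row 5 has {1,3,4,5,6,8}; col 6 has {1,4,5,7,8,9}; region has {1,3,4,5,6,8,9} → only 2 remains.

2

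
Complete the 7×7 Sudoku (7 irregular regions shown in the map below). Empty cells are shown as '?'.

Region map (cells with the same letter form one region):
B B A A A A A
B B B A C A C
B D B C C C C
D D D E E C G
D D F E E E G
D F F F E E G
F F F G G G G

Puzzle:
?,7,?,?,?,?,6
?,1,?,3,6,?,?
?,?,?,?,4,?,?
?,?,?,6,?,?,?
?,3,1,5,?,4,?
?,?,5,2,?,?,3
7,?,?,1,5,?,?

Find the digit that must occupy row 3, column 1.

row 1, column 4 = 4 (sole candidate).
row 3, column 4 = 7 (sole candidate).
row 1, column 3 = 2 (sole candidate).
row 1, column 5 = 1 (sole candidate).
row 1, column 6 = 5 (sole candidate).
row 2, column 3 = 4 (sole candidate).
row 2, column 6 = 7 (sole candidate).
row 4, column 3 = 7 (sole candidate).
row 6, column 5 = 7 (sole candidate).
row 6, column 6 = 1 (sole candidate).
row 1, column 1 = 3 (sole candidate).
row 3, column 3 = 6 (sole candidate).
row 5, column 5 = 2 (sole candidate).
row 5, column 7 = 7 (sole candidate).
row 7, column 3 = 3 (sole candidate).
row 4, column 5 = 3 (sole candidate).
row 4, column 6 = 2 (sole candidate).
row 4, column 7 = 4 (sole candidate).
row 5, column 1 = 6 (sole candidate).
row 6, column 1 = 4 (sole candidate).
row 6, column 2 = 6 (sole candidate).
row 7, column 2 = 4 (sole candidate).
row 7, column 6 = 6 (sole candidate).
row 7, column 7 = 2 (sole candidate).
row 2, column 7 = 5 (sole candidate).
row 3, column 6 = 3 (sole candidate).
row 3, column 7 = 1 (sole candidate).
row 4, column 2 = 5 (sole candidate).
row 2, column 1 = 2 (sole candidate).
row 3, column 1 = 5: row 3 has {1,3,4,6,7}; col 1 has {2,3,4,6,7}; region has {1,2,3,4,6,7} → only 5 remains.

5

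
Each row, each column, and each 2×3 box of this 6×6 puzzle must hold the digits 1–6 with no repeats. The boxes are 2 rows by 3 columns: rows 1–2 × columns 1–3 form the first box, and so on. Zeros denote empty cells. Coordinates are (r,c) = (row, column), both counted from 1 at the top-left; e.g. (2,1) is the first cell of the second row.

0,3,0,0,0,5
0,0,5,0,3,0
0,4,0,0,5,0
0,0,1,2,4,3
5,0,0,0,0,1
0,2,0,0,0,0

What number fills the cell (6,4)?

5

(3,6) = 6 (sole candidate).
(4,1) = 6 (sole candidate).
(4,2) = 5 (sole candidate).
(5,2) = 6 (sole candidate).
(5,5) = 2 (sole candidate).
(6,5) = 6 (sole candidate).
(6,6) = 4 (sole candidate).
(1,5) = 1 (sole candidate).
(2,2) = 1 (sole candidate).
(2,6) = 2 (sole candidate).
(3,4) = 1 (sole candidate).
(5,4) = 3 (sole candidate).
(6,3) = 3 (sole candidate).
(6,4) = 5: row 6 has {2,3,4,6}; col 4 has {1,2,3}; box has {1,2,3,4,6} → only 5 remains.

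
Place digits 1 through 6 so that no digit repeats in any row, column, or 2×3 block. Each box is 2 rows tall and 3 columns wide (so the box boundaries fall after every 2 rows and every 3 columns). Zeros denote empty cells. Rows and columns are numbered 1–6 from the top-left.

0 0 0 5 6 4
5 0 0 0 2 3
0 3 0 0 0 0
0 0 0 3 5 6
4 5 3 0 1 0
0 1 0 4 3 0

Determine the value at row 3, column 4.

row 1, column 2 = 2: row 1 has {4,5,6}; col 2 has {1,3,5}; box has {5} → only 2 remains.
row 1, column 3 = 1: row 1 has {2,4,5,6}; col 3 has {3}; box has {2,5} → only 1 remains.
row 2, column 4 = 1: row 2 has {2,3,5}; col 4 has {3,4,5}; box has {2,3,4,5,6} → only 1 remains.
row 3, column 4 = 2: row 3 has {3}; col 4 has {1,3,4,5}; box has {3,5,6} → only 2 remains.

2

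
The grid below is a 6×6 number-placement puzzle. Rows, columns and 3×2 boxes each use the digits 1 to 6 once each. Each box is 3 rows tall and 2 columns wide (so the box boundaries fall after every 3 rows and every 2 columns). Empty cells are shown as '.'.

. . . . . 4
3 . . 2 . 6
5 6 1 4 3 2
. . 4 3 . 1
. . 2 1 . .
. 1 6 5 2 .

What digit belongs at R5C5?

4

R1C2 = 2 (sole candidate).
R1C4 = 6 (sole candidate).
R2C2 = 4 (sole candidate).
R2C3 = 5 (sole candidate).
R2C5 = 1 (sole candidate).
R4C2 = 5 (sole candidate).
R4C5 = 6 (sole candidate).
R5C2 = 3 (sole candidate).
R5C6 = 5 (sole candidate).
R6C1 = 4 (sole candidate).
R6C6 = 3 (sole candidate).
R1C1 = 1 (sole candidate).
R1C3 = 3 (sole candidate).
R1C5 = 5 (sole candidate).
R4C1 = 2 (sole candidate).
R5C1 = 6 (sole candidate).
R5C5 = 4: row 5 has {1,2,3,5,6}; col 5 has {1,2,3,5,6}; box has {1,2,3,5,6} → only 4 remains.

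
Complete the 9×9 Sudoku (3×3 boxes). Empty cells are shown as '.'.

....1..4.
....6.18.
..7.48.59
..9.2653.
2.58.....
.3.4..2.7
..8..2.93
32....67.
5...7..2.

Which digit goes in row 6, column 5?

row 2, column 9 = 2: row 2 has {1,6,8}; col 9 has {3,7,9}; box has {1,4,5,8,9} → only 2 remains.
row 3, column 7 = 3: row 3 has {4,5,7,8,9}; col 7 has {1,2,5,6}; box has {1,2,4,5,8,9} → only 3 remains.
row 7, column 5 = 5: row 7 has {2,3,8,9}; col 5 has {1,2,4,6,7}; box has {2,7} → only 5 remains.
row 7, column 7 = 4: row 7 has {2,3,5,8,9}; col 7 has {1,2,3,5,6}; box has {2,3,6,7,9} → only 4 remains.
row 9, column 7 = 8: row 9 has {2,5,7}; col 7 has {1,2,3,4,5,6}; box has {2,3,4,6,7,9} → only 8 remains.
row 9, column 9 = 1: row 9 has {2,5,7,8}; col 9 has {2,3,7,9}; box has {2,3,4,6,7,8,9} → only 1 remains.
row 1, column 7 = 7: row 1 has {1,4}; col 7 has {1,2,3,4,5,6,8}; box has {1,2,3,4,5,8,9} → only 7 remains.
row 1, column 9 = 6: row 1 has {1,4,7}; col 9 has {1,2,3,7,9}; box has {1,2,3,4,5,7,8,9} → only 6 remains.
row 3, column 4 = 2: row 3 has {3,4,5,7,8,9}; col 4 has {4,8}; box has {1,4,6,8} → only 2 remains.
row 5, column 7 = 9: row 5 has {2,5,8}; col 7 has {1,2,3,4,5,6,7,8}; box has {2,3,5,7} → only 9 remains.
row 5, column 9 = 4: row 5 has {2,5,8,9}; col 9 has {1,2,3,6,7,9}; box has {2,3,5,7,9} → only 4 remains.
row 6, column 5 = 9: row 6 has {2,3,4,7}; col 5 has {1,2,4,5,6,7}; box has {2,4,6,8} → only 9 remains.

9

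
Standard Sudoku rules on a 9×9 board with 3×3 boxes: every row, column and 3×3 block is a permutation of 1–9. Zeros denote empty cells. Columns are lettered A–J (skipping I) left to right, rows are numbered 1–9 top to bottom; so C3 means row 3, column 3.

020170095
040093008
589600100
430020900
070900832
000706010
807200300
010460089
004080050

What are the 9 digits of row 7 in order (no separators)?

D2 = 5: row 2 has {3,4,8,9}; col 4 has {1,2,4,6,7,9}; box has {1,3,6,7,9} → only 5 remains.
E3 = 4: row 3 has {1,5,6,8,9}; col 5 has {2,6,7,8,9}; box has {1,3,5,6,7,9} → only 4 remains.
F3 = 2: row 3 has {1,4,5,6,8,9}; col 6 has {3,6}; box has {1,3,4,5,6,7,9} → only 2 remains.
H3 = 7: row 3 has {1,2,4,5,6,8,9}; col 8 has {1,3,5,8,9}; box has {1,5,8,9} → only 7 remains.
J3 = 3: row 3 has {1,2,4,5,6,7,8,9}; col 9 has {2,5,8,9}; box has {1,5,7,8,9} → only 3 remains.
D4 = 8: row 4 has {2,3,4,9}; col 4 has {1,2,4,5,6,7,9}; box has {2,6,7,9} → only 8 remains.
H4 = 6: row 4 has {2,3,4,8,9}; col 8 has {1,3,5,7,8,9}; box has {1,2,3,8,9} → only 6 remains.
J4 = 7: row 4 has {2,3,4,6,8,9}; col 9 has {2,3,5,8,9}; box has {1,2,3,6,8,9} → only 7 remains.
J6 = 4: row 6 has {1,6,7}; col 9 has {2,3,5,7,8,9}; box has {1,2,3,6,7,8,9} → only 4 remains.
H7 = 4: row 7 has {2,3,7,8}; col 8 has {1,3,5,6,7,8,9}; box has {3,5,8,9} → only 4 remains.
D9 = 3: row 9 has {4,5,8}; col 4 has {1,2,4,5,6,7,8,9}; box has {2,4,6,8} → only 3 remains.
F1 = 8: row 1 has {1,2,5,7,9}; col 6 has {2,3,6}; box has {1,2,3,4,5,6,7,9} → only 8 remains.
H2 = 2: row 2 has {3,4,5,8,9}; col 8 has {1,3,4,5,6,7,8,9}; box has {1,3,5,7,8,9} → only 2 remains.
G6 = 5: row 6 has {1,4,6,7}; col 7 has {1,3,8,9}; box has {1,2,3,4,6,7,8,9} → only 5 remains.
G2 = 6: row 2 has {2,3,4,5,8,9}; col 7 has {1,3,5,8,9}; box has {1,2,3,5,7,8,9} → only 6 remains.
B6 = 9: row 6 has {1,4,5,6,7}; col 2 has {1,2,3,4,7,8}; box has {3,4,7} → only 9 remains.
E6 = 3: row 6 has {1,4,5,6,7,9}; col 5 has {2,4,6,7,8,9}; box has {2,6,7,8,9} → only 3 remains.
B9 = 6: row 9 has {3,4,5,8}; col 2 has {1,2,3,4,7,8,9}; box has {1,4,7,8} → only 6 remains.
J9 = 1: row 9 has {3,4,5,6,8}; col 9 has {2,3,4,5,7,8,9}; box has {3,4,5,8,9} → only 1 remains.
G1 = 4: row 1 has {1,2,5,7,8,9}; col 7 has {1,3,5,6,8,9}; box has {1,2,3,5,6,7,8,9} → only 4 remains.
C2 = 1: row 2 has {2,3,4,5,6,8,9}; col 3 has {4,7,9}; box has {2,4,5,8,9} → only 1 remains.
C4 = 5: row 4 has {2,3,4,6,7,8,9}; col 3 has {1,4,7,9}; box has {3,4,7,9} → only 5 remains.
F4 = 1: row 4 has {2,3,4,5,6,7,8,9}; col 6 has {2,3,6,8}; box has {2,3,6,7,8,9} → only 1 remains.
C5 = 6: row 5 has {2,3,7,8,9}; col 3 has {1,4,5,7,9}; box has {3,4,5,7,9} → only 6 remains.
E5 = 5: row 5 has {2,3,6,7,8,9}; col 5 has {2,3,4,6,7,8,9}; box has {1,2,3,6,7,8,9} → only 5 remains.
F5 = 4: row 5 has {2,3,5,6,7,8,9}; col 6 has {1,2,3,6,8}; box has {1,2,3,5,6,7,8,9} → only 4 remains.
A6 = 2: row 6 has {1,3,4,5,6,7,9}; col 1 has {4,5,8}; box has {3,4,5,6,7,9} → only 2 remains.
C6 = 8: row 6 has {1,2,3,4,5,6,7,9}; col 3 has {1,4,5,6,7,9}; box has {2,3,4,5,6,7,9} → only 8 remains.
B7 = 5: row 7 has {2,3,4,7,8}; col 2 has {1,2,3,4,6,7,8,9}; box has {1,4,6,7,8} → only 5 remains.
E7 = 1: row 7 has {2,3,4,5,7,8}; col 5 has {2,3,4,5,6,7,8,9}; box has {2,3,4,6,8} → only 1 remains.
F7 = 9: row 7 has {1,2,3,4,5,7,8}; col 6 has {1,2,3,4,6,8}; box has {1,2,3,4,6,8} → only 9 remains.
J7 = 6: row 7 has {1,2,3,4,5,7,8,9}; col 9 has {1,2,3,4,5,7,8,9}; box has {1,3,4,5,8,9} → only 6 remains.

857219346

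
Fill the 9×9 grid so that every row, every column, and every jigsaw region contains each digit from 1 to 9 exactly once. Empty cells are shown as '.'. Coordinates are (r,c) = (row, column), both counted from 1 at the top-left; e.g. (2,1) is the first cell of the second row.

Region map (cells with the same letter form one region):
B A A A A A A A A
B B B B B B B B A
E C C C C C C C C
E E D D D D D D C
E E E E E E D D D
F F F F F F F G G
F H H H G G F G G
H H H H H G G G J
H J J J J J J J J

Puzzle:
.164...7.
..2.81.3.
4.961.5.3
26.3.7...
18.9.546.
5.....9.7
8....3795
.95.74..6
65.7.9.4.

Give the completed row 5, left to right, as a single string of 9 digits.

187935462

(1,1) = 9 (sole candidate).
(2,1) = 7 (sole candidate).
(2,2) = 4 (sole candidate).
(2,4) = 5 (sole candidate).
(2,7) = 6 (sole candidate).
(2,9) = 9 (sole candidate).
(5,5) = 3: row 5 has {1,4,5,6,8,9}; col 5 has {1,7,8}; region has {1,2,4,5,6,8,9} → only 3 remains.
(5,9) = 2: row 5 has {1,3,4,5,6,8,9}; col 9 has {3,5,6,7,9}; region has {3,4,6,7} → only 2 remains.
(7,2) = 2 (sole candidate).
(7,4) = 1 (sole candidate).
(7,5) = 6 (sole candidate).
(8,1) = 3 (sole candidate).
(8,4) = 8 (sole candidate).
(9,5) = 2 (sole candidate).
(1,5) = 5 (sole candidate).
(1,9) = 8 (sole candidate).
(3,2) = 7 (sole candidate).
(4,5) = 9 (sole candidate).
(4,9) = 4 (sole candidate).
(5,3) = 7: row 5 has {1,2,3,4,5,6,8,9}; col 3 has {2,5,6,9}; region has {1,2,3,4,5,6,8,9} → only 7 remains.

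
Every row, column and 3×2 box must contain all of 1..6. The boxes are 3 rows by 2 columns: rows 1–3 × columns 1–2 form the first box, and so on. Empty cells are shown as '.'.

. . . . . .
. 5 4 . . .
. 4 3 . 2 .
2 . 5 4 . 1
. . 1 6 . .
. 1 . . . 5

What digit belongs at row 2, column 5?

row 3, column 6 = 6 (sole candidate).
row 5, column 2 = 3 (sole candidate).
row 5, column 5 = 4 (sole candidate).
row 5, column 6 = 2 (sole candidate).
row 6, column 3 = 2 (sole candidate).
row 6, column 4 = 3 (sole candidate).
row 6, column 5 = 6 (sole candidate).
row 1, column 3 = 6 (sole candidate).
row 2, column 6 = 3 (sole candidate).
row 3, column 1 = 1 (sole candidate).
row 3, column 4 = 5 (sole candidate).
row 4, column 2 = 6 (sole candidate).
row 4, column 5 = 3 (sole candidate).
row 5, column 1 = 5 (sole candidate).
row 6, column 1 = 4 (sole candidate).
row 1, column 1 = 3 (sole candidate).
row 1, column 2 = 2 (sole candidate).
row 1, column 4 = 1 (sole candidate).
row 1, column 5 = 5 (sole candidate).
row 1, column 6 = 4 (sole candidate).
row 2, column 1 = 6 (sole candidate).
row 2, column 4 = 2 (sole candidate).
row 2, column 5 = 1: row 2 has {2,3,4,5,6}; col 5 has {2,3,4,5,6}; box has {2,3,4,5,6} → only 1 remains.

1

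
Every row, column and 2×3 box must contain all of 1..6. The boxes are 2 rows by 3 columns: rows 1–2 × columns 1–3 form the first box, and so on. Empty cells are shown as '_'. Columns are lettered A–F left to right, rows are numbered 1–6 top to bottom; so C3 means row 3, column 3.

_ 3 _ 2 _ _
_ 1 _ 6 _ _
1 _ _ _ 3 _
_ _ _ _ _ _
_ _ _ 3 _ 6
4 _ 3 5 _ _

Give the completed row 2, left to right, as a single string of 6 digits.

214653

D3 = 4: row 3 has {1,3}; col 4 has {2,3,5,6}; box has {3} → only 4 remains.
D4 = 1: row 4 has {}; col 4 has {2,3,4,5,6}; box has {3,4} → only 1 remains.
F2 = 3: in row 2, 3 can only go here (every other open cell in that row sees a 3).
A4 = 3: in row 4, 3 can only go here (every other open cell in that row sees a 3).
E5 = 4: in row 5, 4 can only go here (every other open cell in that row sees a 4).
E2 = 5: row 2 has {1,3,6}; col 5 has {3,4}; box has {2,3,6} → only 5 remains.
E1 = 1: row 1 has {2,3}; col 5 has {3,4,5}; box has {2,3,5,6} → only 1 remains.
F1 = 4: row 1 has {1,2,3}; col 6 has {3,6}; box has {1,2,3,5,6} → only 4 remains.
A2 = 2: row 2 has {1,3,5,6}; col 1 has {1,3,4}; box has {1,3} → only 2 remains.
C2 = 4: row 2 has {1,2,3,5,6}; col 3 has {3}; box has {1,2,3} → only 4 remains.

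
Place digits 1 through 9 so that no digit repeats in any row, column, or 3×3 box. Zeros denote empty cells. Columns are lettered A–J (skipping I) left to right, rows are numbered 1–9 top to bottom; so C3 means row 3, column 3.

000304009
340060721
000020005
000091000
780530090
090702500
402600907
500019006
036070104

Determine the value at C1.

7

F5 = 6 (sole candidate).
J5 = 2 (sole candidate).
B7 = 1 (sole candidate).
B8 = 7 (sole candidate).
C8 = 8 (sole candidate).
H8 = 3 (sole candidate).
A9 = 9 (sole candidate).
B3 = 6 (sole candidate).
G5 = 4 (sole candidate).
G8 = 2 (sole candidate).
C5 = 1 (sole candidate).
A6 = 6 (sole candidate).
D8 = 4 (sole candidate).
A4 = 2 (sole candidate).
B4 = 5 (sole candidate).
D4 = 8 (sole candidate).
J4 = 3 (sole candidate).
E6 = 4 (sole candidate).
J6 = 8 (sole candidate).
D9 = 2 (sole candidate).
B1 = 2 (sole candidate).
D2 = 9 (sole candidate).
D3 = 1 (sole candidate).
C4 = 4 (sole candidate).
G4 = 6 (sole candidate).
H4 = 7 (sole candidate).
C6 = 3 (sole candidate).
H6 = 1 (sole candidate).
G1 = 8 (sole candidate).
H1 = 6 (sole candidate).
C2 = 5 (sole candidate).
F2 = 8 (sole candidate).
A3 = 8 (sole candidate).
F3 = 7 (sole candidate).
G3 = 3 (sole candidate).
H3 = 4 (sole candidate).
F9 = 5 (sole candidate).
H9 = 8 (sole candidate).
A1 = 1 (sole candidate).
C1 = 7: row 1 has {1,2,3,4,6,8,9}; col 3 has {1,2,3,4,5,6,8}; box has {1,2,3,4,5,6,8} → only 7 remains.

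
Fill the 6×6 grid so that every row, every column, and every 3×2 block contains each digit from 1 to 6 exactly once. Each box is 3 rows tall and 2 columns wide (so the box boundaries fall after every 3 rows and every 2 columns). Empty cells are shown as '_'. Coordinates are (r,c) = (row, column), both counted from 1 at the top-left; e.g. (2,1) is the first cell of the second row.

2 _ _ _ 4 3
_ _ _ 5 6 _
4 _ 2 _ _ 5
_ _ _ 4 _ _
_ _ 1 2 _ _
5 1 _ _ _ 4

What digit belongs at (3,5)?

1

(1,3) = 6: row 1 has {2,3,4}; col 3 has {1,2}; box has {2,5} → only 6 remains.
(1,4) = 1: row 1 has {2,3,4,6}; col 4 has {2,4,5}; box has {2,5,6} → only 1 remains.
(2,2) = 3: row 2 has {5,6}; col 2 has {1}; box has {2,4} → only 3 remains.
(2,3) = 4: row 2 has {3,5,6}; col 3 has {1,2,6}; box has {1,2,5,6} → only 4 remains.
(3,2) = 6: row 3 has {2,4,5}; col 2 has {1,3}; box has {2,3,4} → only 6 remains.
(3,4) = 3: row 3 has {2,4,5,6}; col 4 has {1,2,4,5}; box has {1,2,4,5,6} → only 3 remains.
(3,5) = 1: row 3 has {2,3,4,5,6}; col 5 has {4,6}; box has {3,4,5,6} → only 1 remains.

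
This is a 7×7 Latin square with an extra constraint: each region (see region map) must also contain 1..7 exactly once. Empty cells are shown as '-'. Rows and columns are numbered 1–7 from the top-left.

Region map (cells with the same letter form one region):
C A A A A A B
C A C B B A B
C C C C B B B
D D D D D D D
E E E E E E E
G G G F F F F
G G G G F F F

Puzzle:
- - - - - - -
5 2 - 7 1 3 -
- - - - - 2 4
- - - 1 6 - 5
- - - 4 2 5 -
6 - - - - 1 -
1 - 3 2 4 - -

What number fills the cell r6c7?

r2c7 = 6: row 2 has {1,2,3,5,7}; col 7 has {4,5}; region has {1,2,4,7} → only 6 remains.
r7c7 = 7: row 7 has {1,2,3,4}; col 7 has {4,5,6}; region has {1,4} → only 7 remains.
r1c7 = 3: row 1 has {}; col 7 has {4,5,6,7}; region has {1,2,4,6,7} → only 3 remains.
r2c3 = 4: row 2 has {1,2,3,5,6,7}; col 3 has {3}; region has {5} → only 4 remains.
r3c5 = 5: row 3 has {2,4}; col 5 has {1,2,4,6}; region has {1,2,3,4,6,7} → only 5 remains.
r5c7 = 1: row 5 has {2,4,5}; col 7 has {3,4,5,6,7}; region has {2,4,5} → only 1 remains.
r6c5 = 3: row 6 has {1,6}; col 5 has {1,2,4,5,6}; region has {1,4,7} → only 3 remains.
r6c7 = 2: row 6 has {1,3,6}; col 7 has {1,3,4,5,6,7}; region has {1,3,4,7} → only 2 remains.

2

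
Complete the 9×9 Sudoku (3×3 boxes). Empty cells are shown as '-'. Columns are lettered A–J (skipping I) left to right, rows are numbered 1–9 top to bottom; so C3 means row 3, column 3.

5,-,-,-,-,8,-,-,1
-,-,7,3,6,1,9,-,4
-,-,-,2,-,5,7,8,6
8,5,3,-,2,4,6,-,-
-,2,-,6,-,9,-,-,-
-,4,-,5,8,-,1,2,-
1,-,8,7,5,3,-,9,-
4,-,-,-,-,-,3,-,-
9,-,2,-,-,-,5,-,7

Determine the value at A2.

2

G1 = 2: row 1 has {1,5,8}; col 7 has {1,3,5,6,7,9}; box has {1,4,6,7,8,9} → only 2 remains.
H1 = 3: row 1 has {1,2,5,8}; col 8 has {2,8,9}; box has {1,2,4,6,7,8,9} → only 3 remains.
A2 = 2: row 2 has {1,3,4,6,7,9}; col 1 has {1,4,5,8,9}; box has {5,7} → only 2 remains.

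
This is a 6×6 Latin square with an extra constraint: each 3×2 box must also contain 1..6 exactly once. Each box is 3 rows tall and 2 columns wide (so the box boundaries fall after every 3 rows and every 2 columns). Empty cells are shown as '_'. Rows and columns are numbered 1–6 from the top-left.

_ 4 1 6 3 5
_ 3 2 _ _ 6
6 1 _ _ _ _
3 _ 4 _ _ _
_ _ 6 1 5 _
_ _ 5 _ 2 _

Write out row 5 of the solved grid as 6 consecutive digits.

426153

row 1, column 1 = 2: row 1 has {1,3,4,5,6}; col 1 has {3,6}; box has {1,3,4,6} → only 2 remains.
row 2, column 1 = 5: row 2 has {2,3,6}; col 1 has {2,3,6}; box has {1,2,3,4,6} → only 5 remains.
row 2, column 4 = 4: row 2 has {2,3,5,6}; col 4 has {1,6}; box has {1,2,6} → only 4 remains.
row 2, column 5 = 1: row 2 has {2,3,4,5,6}; col 5 has {2,3,5}; box has {3,5,6} → only 1 remains.
row 3, column 3 = 3: row 3 has {1,6}; col 3 has {1,2,4,5,6}; box has {1,2,4,6} → only 3 remains.
row 3, column 4 = 5: row 3 has {1,3,6}; col 4 has {1,4,6}; box has {1,2,3,4,6} → only 5 remains.
row 3, column 5 = 4: row 3 has {1,3,5,6}; col 5 has {1,2,3,5}; box has {1,3,5,6} → only 4 remains.
row 3, column 6 = 2: row 3 has {1,3,4,5,6}; col 6 has {5,6}; box has {1,3,4,5,6} → only 2 remains.
row 4, column 4 = 2: row 4 has {3,4}; col 4 has {1,4,5,6}; box has {1,4,5,6} → only 2 remains.
row 4, column 5 = 6: row 4 has {2,3,4}; col 5 has {1,2,3,4,5}; box has {2,5} → only 6 remains.
row 4, column 6 = 1: row 4 has {2,3,4,6}; col 6 has {2,5,6}; box has {2,5,6} → only 1 remains.
row 5, column 1 = 4: row 5 has {1,5,6}; col 1 has {2,3,5,6}; box has {3} → only 4 remains.
row 5, column 2 = 2: row 5 has {1,4,5,6}; col 2 has {1,3,4}; box has {3,4} → only 2 remains.
row 5, column 6 = 3: row 5 has {1,2,4,5,6}; col 6 has {1,2,5,6}; box has {1,2,5,6} → only 3 remains.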